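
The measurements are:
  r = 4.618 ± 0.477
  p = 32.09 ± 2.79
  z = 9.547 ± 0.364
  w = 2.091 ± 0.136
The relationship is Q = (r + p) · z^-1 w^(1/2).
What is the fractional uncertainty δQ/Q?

0.0920

Let u = r + p = 36.71. δu = √(δr² + δp²) = √(0.228 + 7.78) = 2.83, so δu/u = 0.0771.
Q is then a monomial in u, z, w:
δQ/Q = √((δu/u)² + (-1·δz/z)² + (½·δw/w)²) = √(0.00595 + 0.00145 + 0.00106) = 0.0920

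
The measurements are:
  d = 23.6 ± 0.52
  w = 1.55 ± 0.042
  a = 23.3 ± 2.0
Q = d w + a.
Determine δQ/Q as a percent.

3.96%

Let p = d·w = 36.6. δp/p = √((1·δd/d)² + (1·δw/w)²) = √(0.000485 + 0.000734) = 0.0349, so δp = 1.28.
Q = p + a: δQ = √(δp² + δa²) = √(1.63 + 4.00) = 2.37
Q = 59.9, so δQ/Q = 2.37/59.9 = 0.0396.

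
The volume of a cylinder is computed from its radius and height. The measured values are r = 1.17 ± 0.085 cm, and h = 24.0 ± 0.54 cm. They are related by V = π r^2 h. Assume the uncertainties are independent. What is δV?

V is a product of powers, so relative uncertainties combine in quadrature:
  (2·δr/r)² = (2×0.0726)² = 0.0211;  (1·δh/h)² = (1×0.0225)² = 0.000506
δV/V = √(0.0216) = 0.147
V = 103 cm^3, so δV = 0.147 × 103 = 15.2 cm^3.

15.2 cm^3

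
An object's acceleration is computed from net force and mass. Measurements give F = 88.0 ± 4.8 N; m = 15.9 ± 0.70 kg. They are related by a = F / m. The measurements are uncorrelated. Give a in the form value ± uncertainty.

Each factor contributes (exponent × relative error)² to (δa/a)²:
  (1·δF/F)² = (1×0.0545)² = 0.00298;  (-1·δm/m)² = (-1×0.0440)² = 0.00194
δa/a = √(0.00491) = 0.0701
a = 5.53 m/s^2, so δa = 0.0701 × 5.53 = 0.388 m/s^2.

5.53 ± 0.388 m/s^2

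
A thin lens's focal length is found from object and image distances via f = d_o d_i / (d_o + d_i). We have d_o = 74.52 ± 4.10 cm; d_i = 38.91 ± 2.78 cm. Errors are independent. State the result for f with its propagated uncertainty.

25.56 ± 1.29 cm

∂f/∂d_o = (d_i/(d_o+d_i))² = 0.118;  ∂f/∂d_i = (d_o/(d_o+d_i))² = 0.432
δf = √((∂f/∂d_o · δd_o)² + (∂f/∂d_i · δd_i)²) = √(0.233 + 1.44) = 1.29 cm
f = 25.56 cm.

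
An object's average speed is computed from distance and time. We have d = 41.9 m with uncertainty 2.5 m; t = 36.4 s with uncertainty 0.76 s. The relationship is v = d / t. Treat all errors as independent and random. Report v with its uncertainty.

Each factor contributes (exponent × relative error)² to (δv/v)²:
  (1·δd/d)² = (1×0.0597)² = 0.00356;  (-1·δt/t)² = (-1×0.0209)² = 0.000436
δv/v = √(0.00400) = 0.0632
v = 1.15 m/s, so δv = 0.0632 × 1.15 = 0.0728 m/s.

1.15 ± 0.0728 m/s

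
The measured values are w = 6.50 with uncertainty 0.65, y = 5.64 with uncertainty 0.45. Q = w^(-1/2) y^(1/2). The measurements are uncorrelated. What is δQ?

For a monomial Q ∝ w^(-1/2), y^(1/2), fractional errors add in quadrature:
  (−½·δw/w)² = (-0.5×0.100)² = 0.00250;  (½·δy/y)² = (0.5×0.0798)² = 0.00159
δQ/Q = √(0.00409) = 0.0640
Q = 0.932, so δQ = 0.0640 × 0.932 = 0.0596.

0.0596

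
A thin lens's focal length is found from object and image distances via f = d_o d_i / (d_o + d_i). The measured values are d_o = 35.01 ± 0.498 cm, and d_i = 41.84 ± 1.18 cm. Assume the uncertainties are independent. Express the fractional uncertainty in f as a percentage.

∂f/∂d_o = (d_i/(d_o+d_i))² = 0.296;  ∂f/∂d_i = (d_o/(d_o+d_i))² = 0.208
δf = √((∂f/∂d_o · δd_o)² + (∂f/∂d_i · δd_i)²) = √(0.0218 + 0.0600) = 0.286 cm
f = 19.06 cm, so δf/f = 0.286/19.06 = 0.0150.

1.50%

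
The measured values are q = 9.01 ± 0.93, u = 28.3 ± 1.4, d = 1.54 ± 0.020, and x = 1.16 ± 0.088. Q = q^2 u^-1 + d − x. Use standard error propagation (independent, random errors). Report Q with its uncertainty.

3.25 ± 0.616

Let p = q^2·u^-1 = 2.87. δp/p = √((2·δq/q)² + (-1·δu/u)²) = √(0.0426 + 0.00245) = 0.212, so δp = 0.609.
Q = p + d − x: δQ = √(δp² + δd² + δx²) = √(0.371 + 0.000400 + 0.00774) = 0.616
Q = 3.25.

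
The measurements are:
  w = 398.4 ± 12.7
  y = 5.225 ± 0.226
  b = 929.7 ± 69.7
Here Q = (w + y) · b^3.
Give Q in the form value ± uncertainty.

Let u = w + y = 403.6. δu = √(δw² + δy²) = √(161 + 0.0511) = 12.7, so δu/u = 0.0315.
Q is then a monomial in u, b:
δQ/Q = √((δu/u)² + (3·δb/b)²) = √(0.000990 + 0.0506) = 0.227
Q = 3.243e+11, so δQ = 0.227 × 3.243e+11 = 7.37e+10.

(3.243 ± 0.737) × 10^11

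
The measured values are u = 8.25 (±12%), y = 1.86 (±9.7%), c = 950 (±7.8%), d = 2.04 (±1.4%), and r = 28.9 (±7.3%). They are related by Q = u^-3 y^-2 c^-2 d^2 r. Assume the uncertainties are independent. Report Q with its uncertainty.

(6.86 ± 3.05) × 10^-8

Q is a product of powers, so relative uncertainties combine in quadrature:
  (-3·δu/u)² = (-3×0.120)² = 0.130;  (-2·δy/y)² = (-2×0.0970)² = 0.0376;  (-2·δc/c)² = (-2×0.0780)² = 0.0243;  (2·δd/d)² = (2×0.0140)² = 0.000784;  (1·δr/r)² = (1×0.0730)² = 0.00533
δQ/Q = √(0.198) = 0.445
Q = 6.86e-08, so δQ = 0.445 × 6.86e-08 = 3.05e-08.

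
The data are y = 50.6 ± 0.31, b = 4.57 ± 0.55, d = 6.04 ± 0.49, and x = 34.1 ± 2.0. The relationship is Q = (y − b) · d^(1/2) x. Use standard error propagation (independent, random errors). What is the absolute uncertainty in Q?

280

Let u = y − b = 46.0. δu = √(δy² + δb²) = √(0.0961 + 0.303) = 0.631, so δu/u = 0.0137.
Q is then a monomial in u, d, x:
δQ/Q = √((δu/u)² + (½·δd/d)² + (1·δx/x)²) = √(0.000188 + 0.00165 + 0.00344) = 0.0726
Q = 3860, so δQ = 0.0726 × 3860 = 280.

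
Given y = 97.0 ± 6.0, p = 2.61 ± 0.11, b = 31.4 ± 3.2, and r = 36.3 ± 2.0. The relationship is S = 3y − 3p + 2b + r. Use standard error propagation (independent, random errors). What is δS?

Absolute uncertainties add in quadrature for a linear combination:
  (3·δy)² = 324;  (3·δp)² = 0.109;  (2·δb)² = 41.0;  (δr)² = 4.00
δS = √(369) = 19.2

19.2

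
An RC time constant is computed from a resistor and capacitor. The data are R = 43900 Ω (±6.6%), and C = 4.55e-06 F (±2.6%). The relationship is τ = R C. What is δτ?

0.0142 s

Products/powers → add relative errors in quadrature, weighted by exponent:
  (1·δR/R)² = (1×0.0660)² = 0.00436;  (1·δC/C)² = (1×0.0260)² = 0.000676
δτ/τ = √(0.00503) = 0.0709
τ = 0.200 s, so δτ = 0.0709 × 0.200 = 0.0142 s.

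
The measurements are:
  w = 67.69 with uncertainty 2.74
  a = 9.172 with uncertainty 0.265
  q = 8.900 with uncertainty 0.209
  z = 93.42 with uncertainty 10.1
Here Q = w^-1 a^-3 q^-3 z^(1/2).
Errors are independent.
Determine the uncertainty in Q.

3.43e-08

Each factor contributes (exponent × relative error)² to (δQ/Q)²:
  (-1·δw/w)² = (-1×0.0405)² = 0.00164;  (-3·δa/a)² = (-3×0.0289)² = 0.00751;  (-3·δq/q)² = (-3×0.0235)² = 0.00496;  (½·δz/z)² = (0.5×0.108)² = 0.00292
δQ/Q = √(0.0170) = 0.131
Q = 2.625e-07, so δQ = 0.131 × 2.625e-07 = 3.43e-08.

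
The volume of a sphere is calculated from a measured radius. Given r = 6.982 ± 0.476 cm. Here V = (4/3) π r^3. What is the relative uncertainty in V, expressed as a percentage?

20.5%

V ∝ r^3, so δV/V = |3| · δr/r = 3 × 0.0682 = 0.205.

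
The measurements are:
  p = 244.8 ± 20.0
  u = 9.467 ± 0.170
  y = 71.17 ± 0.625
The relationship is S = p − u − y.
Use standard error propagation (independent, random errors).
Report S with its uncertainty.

For a sum/difference, combine absolute errors in quadrature:
  (δp)² = 400;  (δu)² = 0.0289;  (δy)² = 0.391
δS = √(400) = 20.0
S = 164.2.

164.2 ± 20.0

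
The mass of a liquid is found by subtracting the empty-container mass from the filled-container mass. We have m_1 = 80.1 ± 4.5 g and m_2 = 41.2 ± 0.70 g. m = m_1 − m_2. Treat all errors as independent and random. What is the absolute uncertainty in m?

4.55 g

m is a linear combination, so absolute uncertainties add in quadrature:
  (δm_1)² = 20.2;  (δm_2)² = 0.490
δm = √(20.7) = 4.55 g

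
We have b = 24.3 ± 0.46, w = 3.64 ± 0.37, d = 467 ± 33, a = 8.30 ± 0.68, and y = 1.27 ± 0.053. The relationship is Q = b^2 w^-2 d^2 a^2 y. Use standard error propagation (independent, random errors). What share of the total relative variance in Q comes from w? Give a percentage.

45.3%

(δQ/Q)² = (2·δb/b)² + (-2·δw/w)² + (2·δd/d)² + (2·δa/a)² + (1·δy/y)²
  b term: (2×0.0189)² = 0.00143
  w term: (-2×0.102)² = 0.0413
  d term: (2×0.0707)² = 0.0200
  a term: (2×0.0819)² = 0.0268
  y term: (1×0.0417)² = 0.00174
Total = 0.0913. Share from w = 0.0413/0.0913 = 0.453.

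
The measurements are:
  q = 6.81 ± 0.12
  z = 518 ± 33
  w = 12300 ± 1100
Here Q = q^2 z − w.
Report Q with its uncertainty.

11700 ± 2070

Let p = q^2·z = 24000. δp/p = √((2·δq/q)² + (1·δz/z)²) = √(0.00124 + 0.00406) = 0.0728, so δp = 1750.
Q = p − w: δQ = √(δp² + δw²) = √(3.06e+06 + 1.21e+06) = 2070
Q = 11700.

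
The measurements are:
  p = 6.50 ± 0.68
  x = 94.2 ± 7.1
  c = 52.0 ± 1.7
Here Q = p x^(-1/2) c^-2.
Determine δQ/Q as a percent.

Q is a product of powers, so relative uncertainties combine in quadrature:
  (1·δp/p)² = (1×0.105)² = 0.0109;  (−½·δx/x)² = (-0.5×0.0754)² = 0.00142;  (-2·δc/c)² = (-2×0.0327)² = 0.00428
δQ/Q = √(0.0166) = 0.129

12.9%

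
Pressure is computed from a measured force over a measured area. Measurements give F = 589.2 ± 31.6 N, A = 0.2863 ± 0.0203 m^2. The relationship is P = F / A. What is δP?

Each factor contributes (exponent × relative error)² to (δP/P)²:
  (1·δF/F)² = (1×0.0536)² = 0.00288;  (-1·δA/A)² = (-1×0.0709)² = 0.00503
δP/P = √(0.00790) = 0.0889
P = 2058 Pa, so δP = 0.0889 × 2058 = 183 Pa.

183 Pa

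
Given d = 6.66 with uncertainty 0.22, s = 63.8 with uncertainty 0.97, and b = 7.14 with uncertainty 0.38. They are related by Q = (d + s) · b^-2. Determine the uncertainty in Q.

0.148

Let u = d + s = 70.5. δu = √(δd² + δs²) = √(0.0484 + 0.941) = 0.995, so δu/u = 0.0141.
Q is then a monomial in u, b:
δQ/Q = √((δu/u)² + (-2·δb/b)²) = √(0.000199 + 0.0113) = 0.107
Q = 1.38, so δQ = 0.107 × 1.38 = 0.148.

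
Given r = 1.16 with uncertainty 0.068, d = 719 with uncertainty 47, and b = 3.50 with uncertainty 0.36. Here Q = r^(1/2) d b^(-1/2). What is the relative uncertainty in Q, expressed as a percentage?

Q is a product of powers, so relative uncertainties combine in quadrature:
  (½·δr/r)² = (0.5×0.0586)² = 0.000859;  (1·δd/d)² = (1×0.0654)² = 0.00427;  (−½·δb/b)² = (-0.5×0.103)² = 0.00264
δQ/Q = √(0.00778) = 0.0882

8.82%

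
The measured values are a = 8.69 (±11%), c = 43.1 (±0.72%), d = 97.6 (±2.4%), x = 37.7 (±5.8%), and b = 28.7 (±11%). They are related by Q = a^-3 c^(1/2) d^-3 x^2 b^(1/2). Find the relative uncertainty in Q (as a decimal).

0.361

For a monomial Q ∝ a^-3, c^(1/2), d^-3, x^2, b^(1/2), fractional errors add in quadrature:
  (-3·δa/a)² = (-3×0.110)² = 0.109;  (½·δc/c)² = (0.5×0.00720)² = 1.3e-05;  (-3·δd/d)² = (-3×0.0240)² = 0.00518;  (2·δx/x)² = (2×0.0580)² = 0.0135;  (½·δb/b)² = (0.5×0.110)² = 0.00302
δQ/Q = √(0.131) = 0.361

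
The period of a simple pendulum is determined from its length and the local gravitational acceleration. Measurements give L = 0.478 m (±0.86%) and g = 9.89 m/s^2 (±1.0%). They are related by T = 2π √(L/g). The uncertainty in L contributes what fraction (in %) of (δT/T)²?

42.5%

(δT/T)² = (½·δL/L)² + (−½·δg/g)²
  L term: (0.5×0.00860)² = 1.85e-05
  g term: (-0.5×0.0100)² = 2.5e-05
Total = 4.35e-05. Share from L = 1.85e-05/4.35e-05 = 0.425.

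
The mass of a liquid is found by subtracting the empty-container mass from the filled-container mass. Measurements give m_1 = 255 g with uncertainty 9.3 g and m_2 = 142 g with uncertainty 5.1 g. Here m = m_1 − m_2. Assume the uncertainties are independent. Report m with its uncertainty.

Sums and differences: (δm)² = Σ (cᵢ δxᵢ)².
  (δm_1)² = 86.5;  (δm_2)² = 26.0
δm = √(112) = 10.6 g
m = 113 g.

113 ± 10.6 g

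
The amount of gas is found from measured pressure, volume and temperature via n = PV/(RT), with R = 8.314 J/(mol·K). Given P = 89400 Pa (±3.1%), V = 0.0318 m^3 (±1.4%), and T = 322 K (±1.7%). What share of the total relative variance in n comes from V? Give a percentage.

13.6%

(δn/n)² = (1·δP/P)² + (1·δV/V)² + (-1·δT/T)²
  P term: (1×0.0310)² = 0.000961
  V term: (1×0.0140)² = 0.000196
  T term: (-1×0.0170)² = 0.000289
Total = 0.00145. Share from V = 0.000196/0.00145 = 0.136.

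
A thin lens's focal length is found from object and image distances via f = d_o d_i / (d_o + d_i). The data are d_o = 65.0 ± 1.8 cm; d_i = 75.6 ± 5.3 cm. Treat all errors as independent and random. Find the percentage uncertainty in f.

∂f/∂d_o = (d_i/(d_o+d_i))² = 0.289;  ∂f/∂d_i = (d_o/(d_o+d_i))² = 0.214
δf = √((∂f/∂d_o · δd_o)² + (∂f/∂d_i · δd_i)²) = √(0.271 + 1.28) = 1.25 cm
f = 35.0 cm, so δf/f = 1.25/35.0 = 0.0357.

3.57%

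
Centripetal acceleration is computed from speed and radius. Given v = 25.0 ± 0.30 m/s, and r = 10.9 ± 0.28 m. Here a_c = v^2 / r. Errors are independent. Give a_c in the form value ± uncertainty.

For a monomial a_c ∝ v^2, r^-1, fractional errors add in quadrature:
  (2·δv/v)² = (2×0.0120)² = 0.000576;  (-1·δr/r)² = (-1×0.0257)² = 0.000660
δa_c/a_c = √(0.00124) = 0.0352
a_c = 57.3 m/s^2, so δa_c = 0.0352 × 57.3 = 2.02 m/s^2.

57.3 ± 2.02 m/s^2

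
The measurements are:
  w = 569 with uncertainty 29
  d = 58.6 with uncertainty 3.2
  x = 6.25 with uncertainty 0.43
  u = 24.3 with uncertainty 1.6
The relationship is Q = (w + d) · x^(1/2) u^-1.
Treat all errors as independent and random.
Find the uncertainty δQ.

5.66

Let h = w + d = 628. δh = √(δw² + δd²) = √(841 + 10.2) = 29.2, so δh/h = 0.0465.
Q is then a monomial in h, x, u:
δQ/Q = √((δh/h)² + (½·δx/x)² + (-1·δu/u)²) = √(0.00216 + 0.00118 + 0.00434) = 0.0876
Q = 64.6, so δQ = 0.0876 × 64.6 = 5.66.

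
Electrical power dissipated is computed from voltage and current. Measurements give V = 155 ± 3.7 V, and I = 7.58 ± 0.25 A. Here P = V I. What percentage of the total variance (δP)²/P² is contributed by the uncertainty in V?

34.4%

(δP/P)² = (1·δV/V)² + (1·δI/I)²
  V term: (1×0.0239)² = 0.000570
  I term: (1×0.0330)² = 0.00109
Total = 0.00166. Share from V = 0.000570/0.00166 = 0.344.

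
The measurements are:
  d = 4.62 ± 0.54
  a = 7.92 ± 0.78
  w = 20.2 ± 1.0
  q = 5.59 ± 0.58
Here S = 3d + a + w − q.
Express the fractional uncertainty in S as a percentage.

5.87%

Sums and differences: (δS)² = Σ (cᵢ δxᵢ)².
  (3·δd)² = 2.62;  (δa)² = 0.608;  (δw)² = 1.00;  (δq)² = 0.336
δS = √(4.57) = 2.14
S = 36.4, so δS/S = 2.14/36.4 = 0.0587.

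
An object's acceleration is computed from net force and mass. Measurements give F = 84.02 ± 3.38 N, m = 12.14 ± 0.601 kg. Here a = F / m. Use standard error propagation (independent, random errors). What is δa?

0.441 m/s^2

Relative error in a monomial: (δa/a)² = Σ (nᵢ · δxᵢ/xᵢ)².
  (1·δF/F)² = (1×0.0402)² = 0.00162;  (-1·δm/m)² = (-1×0.0495)² = 0.00245
δa/a = √(0.00407) = 0.0638
a = 6.921 m/s^2, so δa = 0.0638 × 6.921 = 0.441 m/s^2.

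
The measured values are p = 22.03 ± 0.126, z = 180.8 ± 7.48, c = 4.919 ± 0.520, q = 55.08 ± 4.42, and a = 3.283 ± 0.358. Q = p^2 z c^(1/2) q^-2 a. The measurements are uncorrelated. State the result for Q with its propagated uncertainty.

210.6 ± 43.3

Products/powers → add relative errors in quadrature, weighted by exponent:
  (2·δp/p)² = (2×0.00572)² = 0.000131;  (1·δz/z)² = (1×0.0414)² = 0.00171;  (½·δc/c)² = (0.5×0.106)² = 0.00279;  (-2·δq/q)² = (-2×0.0802)² = 0.0258;  (1·δa/a)² = (1×0.109)² = 0.0119
δQ/Q = √(0.0423) = 0.206
Q = 210.6, so δQ = 0.206 × 210.6 = 43.3.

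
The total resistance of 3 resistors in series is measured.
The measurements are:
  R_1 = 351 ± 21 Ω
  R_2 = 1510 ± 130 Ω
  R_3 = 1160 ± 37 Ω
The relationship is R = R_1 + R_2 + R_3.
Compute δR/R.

R is a linear combination, so absolute uncertainties add in quadrature:
  (δR_1)² = 441;  (δR_2)² = 16900;  (δR_3)² = 1370
δR = √(18700) = 137 Ω
R = 3020 Ω, so δR/R = 137/3020 = 0.0453.

0.0453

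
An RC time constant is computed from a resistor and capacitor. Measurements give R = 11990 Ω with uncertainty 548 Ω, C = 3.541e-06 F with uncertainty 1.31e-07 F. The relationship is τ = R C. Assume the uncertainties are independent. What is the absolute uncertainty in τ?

Products/powers → add relative errors in quadrature, weighted by exponent:
  (1·δR/R)² = (1×0.0457)² = 0.00209;  (1·δC/C)² = (1×0.0370)² = 0.00137
δτ/τ = √(0.00346) = 0.0588
τ = 0.04246 s, so δτ = 0.0588 × 0.04246 = 0.00250 s.

0.00250 s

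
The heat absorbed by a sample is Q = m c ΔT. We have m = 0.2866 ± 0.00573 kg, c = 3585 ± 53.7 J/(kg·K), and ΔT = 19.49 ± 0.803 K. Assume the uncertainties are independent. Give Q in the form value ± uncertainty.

20030 ± 965 J

Since Q is a product/quotient, work with relative uncertainties:
  (1·δm/m)² = (1×0.0200)² = 0.000400;  (1·δc/c)² = (1×0.0150)² = 0.000224;  (1·δΔT/ΔT)² = (1×0.0412)² = 0.00170
δQ/Q = √(0.00232) = 0.0482
Q = 20030 J, so δQ = 0.0482 × 20030 = 965 J.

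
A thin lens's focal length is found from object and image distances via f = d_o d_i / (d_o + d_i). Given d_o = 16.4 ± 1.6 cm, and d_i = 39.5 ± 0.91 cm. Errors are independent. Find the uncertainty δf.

0.803 cm

∂f/∂d_o = (d_i/(d_o+d_i))² = 0.499;  ∂f/∂d_i = (d_o/(d_o+d_i))² = 0.0861
δf = √((∂f/∂d_o · δd_o)² + (∂f/∂d_i · δd_i)²) = √(0.638 + 0.00613) = 0.803 cm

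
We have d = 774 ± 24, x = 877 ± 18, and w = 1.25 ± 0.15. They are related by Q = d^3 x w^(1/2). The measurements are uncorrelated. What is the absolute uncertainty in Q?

Relative error in a monomial: (δQ/Q)² = Σ (nᵢ · δxᵢ/xᵢ)².
  (3·δd/d)² = (3×0.0310)² = 0.00865;  (1·δx/x)² = (1×0.0205)² = 0.000421;  (½·δw/w)² = (0.5×0.120)² = 0.00360
δQ/Q = √(0.0127) = 0.113
Q = 4.55e+11, so δQ = 0.113 × 4.55e+11 = 5.12e+10.

5.12e+10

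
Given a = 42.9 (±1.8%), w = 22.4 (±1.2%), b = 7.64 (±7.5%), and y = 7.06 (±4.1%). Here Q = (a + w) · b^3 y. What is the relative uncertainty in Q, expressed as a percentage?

22.9%

Let u = a + w = 65.3. δu = √(δa² + δw²) = √(0.596 + 0.0723) = 0.818, so δu/u = 0.0125.
Q is then a monomial in u, b, y:
δQ/Q = √((δu/u)² + (3·δb/b)² + (1·δy/y)²) = √(0.000157 + 0.0506 + 0.00168) = 0.229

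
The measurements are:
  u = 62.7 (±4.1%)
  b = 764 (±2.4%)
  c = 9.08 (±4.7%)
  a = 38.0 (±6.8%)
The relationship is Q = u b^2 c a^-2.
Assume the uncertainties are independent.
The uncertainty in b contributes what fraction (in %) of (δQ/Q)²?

9.33%

(δQ/Q)² = (1·δu/u)² + (2·δb/b)² + (1·δc/c)² + (-2·δa/a)²
  u term: (1×0.0410)² = 0.00168
  b term: (2×0.0240)² = 0.00230
  c term: (1×0.0470)² = 0.00221
  a term: (-2×0.0680)² = 0.0185
Total = 0.0247. Share from b = 0.00230/0.0247 = 0.0933.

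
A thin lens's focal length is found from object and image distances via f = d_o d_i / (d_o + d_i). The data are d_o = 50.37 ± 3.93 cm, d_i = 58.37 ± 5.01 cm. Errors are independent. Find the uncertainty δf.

∂f/∂d_o = (d_i/(d_o+d_i))² = 0.288;  ∂f/∂d_i = (d_o/(d_o+d_i))² = 0.215
δf = √((∂f/∂d_o · δd_o)² + (∂f/∂d_i · δd_i)²) = √(1.28 + 1.16) = 1.56 cm

1.56 cm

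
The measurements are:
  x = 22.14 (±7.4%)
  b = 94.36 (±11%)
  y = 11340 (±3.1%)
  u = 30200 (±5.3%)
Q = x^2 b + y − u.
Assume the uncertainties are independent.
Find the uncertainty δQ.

8690

Let p = x^2·b = 46250. δp/p = √((2·δx/x)² + (1·δb/b)²) = √(0.0219 + 0.0121) = 0.184, so δp = 8530.
Q = p + y − u: δQ = √(δp² + δy² + δu²) = √(7.27e+07 + 1.24e+05 + 2.56e+06) = 8690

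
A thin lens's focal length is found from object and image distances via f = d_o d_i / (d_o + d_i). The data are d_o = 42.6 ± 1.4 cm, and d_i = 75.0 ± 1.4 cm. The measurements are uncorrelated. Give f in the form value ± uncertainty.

∂f/∂d_o = (d_i/(d_o+d_i))² = 0.407;  ∂f/∂d_i = (d_o/(d_o+d_i))² = 0.131
δf = √((∂f/∂d_o · δd_o)² + (∂f/∂d_i · δd_i)²) = √(0.324 + 0.0337) = 0.598 cm
f = 27.2 cm.

27.2 ± 0.598 cm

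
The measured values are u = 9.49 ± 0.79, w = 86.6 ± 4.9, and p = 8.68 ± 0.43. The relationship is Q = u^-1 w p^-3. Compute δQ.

Relative error in a monomial: (δQ/Q)² = Σ (nᵢ · δxᵢ/xᵢ)².
  (-1·δu/u)² = (-1×0.0832)² = 0.00693;  (1·δw/w)² = (1×0.0566)² = 0.00320;  (-3·δp/p)² = (-3×0.0495)² = 0.0221
δQ/Q = √(0.0322) = 0.179
Q = 0.0140, so δQ = 0.179 × 0.0140 = 0.00250.

0.00250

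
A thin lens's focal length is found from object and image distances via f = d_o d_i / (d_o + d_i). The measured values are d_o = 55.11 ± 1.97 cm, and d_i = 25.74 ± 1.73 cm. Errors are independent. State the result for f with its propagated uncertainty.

17.55 ± 0.828 cm

∂f/∂d_o = (d_i/(d_o+d_i))² = 0.101;  ∂f/∂d_i = (d_o/(d_o+d_i))² = 0.465
δf = √((∂f/∂d_o · δd_o)² + (∂f/∂d_i · δd_i)²) = √(0.0399 + 0.646) = 0.828 cm
f = 17.55 cm.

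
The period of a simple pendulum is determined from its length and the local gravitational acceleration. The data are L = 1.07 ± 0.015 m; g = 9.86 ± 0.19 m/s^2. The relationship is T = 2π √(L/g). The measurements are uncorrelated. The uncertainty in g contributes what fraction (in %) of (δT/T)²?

65.4%

(δT/T)² = (½·δL/L)² + (−½·δg/g)²
  L term: (0.5×0.0140)² = 4.91e-05
  g term: (-0.5×0.0193)² = 9.28e-05
Total = 0.000142. Share from g = 9.28e-05/0.000142 = 0.654.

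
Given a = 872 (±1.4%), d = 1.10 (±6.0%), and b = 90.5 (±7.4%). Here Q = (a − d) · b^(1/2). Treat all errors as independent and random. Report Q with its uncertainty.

Let u = a − d = 871. δu = √(δa² + δd²) = √(149 + 0.00436) = 12.2, so δu/u = 0.0140.
Q is then a monomial in u, b:
δQ/Q = √((δu/u)² + (½·δb/b)²) = √(0.000197 + 0.00137) = 0.0396
Q = 8290, so δQ = 0.0396 × 8290 = 328.

8290 ± 328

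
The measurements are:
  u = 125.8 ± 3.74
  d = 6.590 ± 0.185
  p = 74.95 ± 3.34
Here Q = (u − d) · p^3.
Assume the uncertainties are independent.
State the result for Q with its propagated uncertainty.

(5.019 ± 0.689) × 10^7

Let w = u − d = 119.2. δw = √(δu² + δd²) = √(14.0 + 0.0342) = 3.74, so δw/w = 0.0314.
Q is then a monomial in w, p:
δQ/Q = √((δw/w)² + (3·δp/p)²) = √(0.000987 + 0.0179) = 0.137
Q = 5.019e+07, so δQ = 0.137 × 5.019e+07 = 6.89e+06.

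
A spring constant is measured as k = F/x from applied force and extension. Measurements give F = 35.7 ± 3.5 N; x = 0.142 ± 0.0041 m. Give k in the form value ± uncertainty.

Products/powers → add relative errors in quadrature, weighted by exponent:
  (1·δF/F)² = (1×0.0980)² = 0.00961;  (-1·δx/x)² = (-1×0.0289)² = 0.000834
δk/k = √(0.0104) = 0.102
k = 251 N/m, so δk = 0.102 × 251 = 25.7 N/m.

251 ± 25.7 N/m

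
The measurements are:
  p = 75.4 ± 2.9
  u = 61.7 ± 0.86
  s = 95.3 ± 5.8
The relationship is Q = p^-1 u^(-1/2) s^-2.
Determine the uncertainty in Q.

Since Q is a product/quotient, work with relative uncertainties:
  (-1·δp/p)² = (-1×0.0385)² = 0.00148;  (−½·δu/u)² = (-0.5×0.0139)² = 4.86e-05;  (-2·δs/s)² = (-2×0.0609)² = 0.0148
δQ/Q = √(0.0163) = 0.128
Q = 1.86e-07, so δQ = 0.128 × 1.86e-07 = 2.38e-08.

2.38e-08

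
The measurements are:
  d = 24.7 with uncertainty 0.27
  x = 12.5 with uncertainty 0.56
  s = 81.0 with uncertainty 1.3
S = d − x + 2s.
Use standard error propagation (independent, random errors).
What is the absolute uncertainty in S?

Sums and differences: (δS)² = Σ (cᵢ δxᵢ)².
  (δd)² = 0.0729;  (δx)² = 0.314;  (2·δs)² = 6.76
δS = √(7.15) = 2.67

2.67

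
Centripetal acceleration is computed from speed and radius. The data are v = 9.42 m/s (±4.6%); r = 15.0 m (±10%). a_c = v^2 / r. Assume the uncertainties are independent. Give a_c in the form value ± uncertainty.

Products/powers → add relative errors in quadrature, weighted by exponent:
  (2·δv/v)² = (2×0.0460)² = 0.00846;  (-1·δr/r)² = (-1×0.100)² = 0.0100
δa_c/a_c = √(0.0185) = 0.136
a_c = 5.92 m/s^2, so δa_c = 0.136 × 5.92 = 0.804 m/s^2.

5.92 ± 0.804 m/s^2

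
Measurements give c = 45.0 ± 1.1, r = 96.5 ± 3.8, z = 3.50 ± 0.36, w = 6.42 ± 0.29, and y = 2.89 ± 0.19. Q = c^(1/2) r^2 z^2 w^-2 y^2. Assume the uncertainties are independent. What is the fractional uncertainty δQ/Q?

0.272

Relative error in a monomial: (δQ/Q)² = Σ (nᵢ · δxᵢ/xᵢ)².
  (½·δc/c)² = (0.5×0.0244)² = 0.000149;  (2·δr/r)² = (2×0.0394)² = 0.00620;  (2·δz/z)² = (2×0.103)² = 0.0423;  (-2·δw/w)² = (-2×0.0452)² = 0.00816;  (2·δy/y)² = (2×0.0657)² = 0.0173
δQ/Q = √(0.0741) = 0.272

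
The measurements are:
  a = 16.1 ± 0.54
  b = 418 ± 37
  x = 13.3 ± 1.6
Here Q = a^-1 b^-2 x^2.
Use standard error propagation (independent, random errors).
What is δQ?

1.89e-05

Since Q is a product/quotient, work with relative uncertainties:
  (-1·δa/a)² = (-1×0.0335)² = 0.00112;  (-2·δb/b)² = (-2×0.0885)² = 0.0313;  (2·δx/x)² = (2×0.120)² = 0.0579
δQ/Q = √(0.0904) = 0.301
Q = 6.29e-05, so δQ = 0.301 × 6.29e-05 = 1.89e-05.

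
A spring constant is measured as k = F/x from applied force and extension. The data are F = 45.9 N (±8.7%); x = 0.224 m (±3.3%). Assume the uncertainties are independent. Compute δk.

Relative error in a monomial: (δk/k)² = Σ (nᵢ · δxᵢ/xᵢ)².
  (1·δF/F)² = (1×0.0870)² = 0.00757;  (-1·δx/x)² = (-1×0.0330)² = 0.00109
δk/k = √(0.00866) = 0.0930
k = 205 N/m, so δk = 0.0930 × 205 = 19.1 N/m.

19.1 N/m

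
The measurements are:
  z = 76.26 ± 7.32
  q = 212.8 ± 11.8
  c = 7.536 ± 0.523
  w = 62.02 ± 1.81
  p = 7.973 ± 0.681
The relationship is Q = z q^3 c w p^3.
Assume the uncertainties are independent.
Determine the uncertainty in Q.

5.73e+13

Relative error in a monomial: (δQ/Q)² = Σ (nᵢ · δxᵢ/xᵢ)².
  (1·δz/z)² = (1×0.0960)² = 0.00921;  (3·δq/q)² = (3×0.0555)² = 0.0277;  (1·δc/c)² = (1×0.0694)² = 0.00482;  (1·δw/w)² = (1×0.0292)² = 0.000852;  (3·δp/p)² = (3×0.0854)² = 0.0657
δQ/Q = √(0.108) = 0.329
Q = 1.741e+14, so δQ = 0.329 × 1.741e+14 = 5.73e+13.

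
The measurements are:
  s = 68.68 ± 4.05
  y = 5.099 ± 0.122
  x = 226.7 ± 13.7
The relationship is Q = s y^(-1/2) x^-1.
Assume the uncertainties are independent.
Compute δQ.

For a monomial Q ∝ s, y^(-1/2), x^-1, fractional errors add in quadrature:
  (1·δs/s)² = (1×0.0590)² = 0.00348;  (−½·δy/y)² = (-0.5×0.0239)² = 0.000143;  (-1·δx/x)² = (-1×0.0604)² = 0.00365
δQ/Q = √(0.00727) = 0.0853
Q = 0.1342, so δQ = 0.0853 × 0.1342 = 0.0114.

0.0114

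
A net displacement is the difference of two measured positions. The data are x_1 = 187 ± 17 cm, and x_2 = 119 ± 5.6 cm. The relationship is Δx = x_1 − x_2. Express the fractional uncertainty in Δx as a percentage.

Sums and differences: (δΔx)² = Σ (cᵢ δxᵢ)².
  (δx_1)² = 289;  (δx_2)² = 31.4
δΔx = √(320) = 17.9 cm
Δx = 68.0 cm, so δΔx/Δx = 17.9/68.0 = 0.263.

26.3%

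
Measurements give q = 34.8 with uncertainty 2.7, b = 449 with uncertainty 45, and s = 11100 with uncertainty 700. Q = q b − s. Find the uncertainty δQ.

2100

Let p = q·b = 15600. δp/p = √((1·δq/q)² + (1·δb/b)²) = √(0.00602 + 0.0100) = 0.127, so δp = 1980.
Q = p − s: δQ = √(δp² + δs²) = √(3.92e+06 + 4.9e+05) = 2100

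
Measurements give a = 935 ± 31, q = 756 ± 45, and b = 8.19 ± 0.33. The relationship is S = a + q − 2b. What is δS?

For a sum/difference, combine absolute errors in quadrature:
  (δa)² = 961;  (δq)² = 2020;  (2·δb)² = 0.436
δS = √(2990) = 54.6

54.6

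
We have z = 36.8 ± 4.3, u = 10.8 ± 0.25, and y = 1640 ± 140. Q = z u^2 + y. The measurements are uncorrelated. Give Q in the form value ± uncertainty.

Let p = z·u^2 = 4290. δp/p = √((1·δz/z)² + (2·δu/u)²) = √(0.0137 + 0.00214) = 0.126, so δp = 539.
Q = p + y: δQ = √(δp² + δy²) = √(2.91e+05 + 19600) = 557
Q = 5930.

5930 ± 557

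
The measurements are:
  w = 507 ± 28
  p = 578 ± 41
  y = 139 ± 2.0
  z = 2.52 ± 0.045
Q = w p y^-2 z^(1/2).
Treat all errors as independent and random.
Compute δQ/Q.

0.0948

Relative error in a monomial: (δQ/Q)² = Σ (nᵢ · δxᵢ/xᵢ)².
  (1·δw/w)² = (1×0.0552)² = 0.00305;  (1·δp/p)² = (1×0.0709)² = 0.00503;  (-2·δy/y)² = (-2×0.0144)² = 0.000828;  (½·δz/z)² = (0.5×0.0179)² = 7.97e-05
δQ/Q = √(0.00899) = 0.0948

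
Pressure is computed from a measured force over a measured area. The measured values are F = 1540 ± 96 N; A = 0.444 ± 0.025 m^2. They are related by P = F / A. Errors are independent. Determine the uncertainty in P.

291 Pa

Since P is a product/quotient, work with relative uncertainties:
  (1·δF/F)² = (1×0.0623)² = 0.00389;  (-1·δA/A)² = (-1×0.0563)² = 0.00317
δP/P = √(0.00706) = 0.0840
P = 3470 Pa, so δP = 0.0840 × 3470 = 291 Pa.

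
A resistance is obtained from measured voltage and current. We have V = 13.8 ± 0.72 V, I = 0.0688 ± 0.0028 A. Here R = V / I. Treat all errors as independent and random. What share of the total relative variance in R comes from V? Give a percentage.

62.2%

(δR/R)² = (1·δV/V)² + (-1·δI/I)²
  V term: (1×0.0522)² = 0.00272
  I term: (-1×0.0407)² = 0.00166
Total = 0.00438. Share from V = 0.00272/0.00438 = 0.622.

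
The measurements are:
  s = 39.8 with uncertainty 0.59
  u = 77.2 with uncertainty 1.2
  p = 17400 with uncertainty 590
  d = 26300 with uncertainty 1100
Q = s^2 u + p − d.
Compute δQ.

4280

Let w = s^2·u = 1.22e+05. δw/w = √((2·δs/s)² + (1·δu/u)²) = √(0.000879 + 0.000242) = 0.0335, so δw = 4090.
Q = w + p − d: δQ = √(δw² + δp² + δd²) = √(1.68e+07 + 3.48e+05 + 1.21e+06) = 4280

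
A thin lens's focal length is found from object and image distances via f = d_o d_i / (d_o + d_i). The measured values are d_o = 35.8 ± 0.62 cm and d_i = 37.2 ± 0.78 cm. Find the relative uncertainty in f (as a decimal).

∂f/∂d_o = (d_i/(d_o+d_i))² = 0.260;  ∂f/∂d_i = (d_o/(d_o+d_i))² = 0.241
δf = √((∂f/∂d_o · δd_o)² + (∂f/∂d_i · δd_i)²) = √(0.0259 + 0.0352) = 0.247 cm
f = 18.2 cm, so δf/f = 0.247/18.2 = 0.0136.

0.0136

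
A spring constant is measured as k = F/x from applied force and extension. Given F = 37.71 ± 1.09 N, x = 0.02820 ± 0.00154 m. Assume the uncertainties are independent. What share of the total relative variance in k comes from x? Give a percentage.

(δk/k)² = (1·δF/F)² + (-1·δx/x)²
  F term: (1×0.0289)² = 0.000835
  x term: (-1×0.0546)² = 0.00298
Total = 0.00382. Share from x = 0.00298/0.00382 = 0.781.

78.1%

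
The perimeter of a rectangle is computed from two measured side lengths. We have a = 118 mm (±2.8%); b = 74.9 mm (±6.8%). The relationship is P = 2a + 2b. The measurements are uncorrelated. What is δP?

P is a linear combination, so absolute uncertainties add in quadrature:
  (2·δa)² = 43.7;  (2·δb)² = 104
δP = √(147) = 12.1 mm

12.1 mm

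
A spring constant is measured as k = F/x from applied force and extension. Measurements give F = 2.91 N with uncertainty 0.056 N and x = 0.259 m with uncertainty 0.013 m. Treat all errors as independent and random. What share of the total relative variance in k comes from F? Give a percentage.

(δk/k)² = (1·δF/F)² + (-1·δx/x)²
  F term: (1×0.0192)² = 0.000370
  x term: (-1×0.0502)² = 0.00252
Total = 0.00289. Share from F = 0.000370/0.00289 = 0.128.

12.8%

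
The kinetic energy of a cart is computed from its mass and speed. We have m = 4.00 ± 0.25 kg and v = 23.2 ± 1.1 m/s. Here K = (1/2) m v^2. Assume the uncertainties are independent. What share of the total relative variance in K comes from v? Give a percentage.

69.7%

(δK/K)² = (1·δm/m)² + (2·δv/v)²
  m term: (1×0.0625)² = 0.00391
  v term: (2×0.0474)² = 0.00899
Total = 0.0129. Share from v = 0.00899/0.0129 = 0.697.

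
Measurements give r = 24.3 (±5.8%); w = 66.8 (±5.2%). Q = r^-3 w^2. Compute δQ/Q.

Since Q is a product/quotient, work with relative uncertainties:
  (-3·δr/r)² = (-3×0.0580)² = 0.0303;  (2·δw/w)² = (2×0.0520)² = 0.0108
δQ/Q = √(0.0411) = 0.203

0.203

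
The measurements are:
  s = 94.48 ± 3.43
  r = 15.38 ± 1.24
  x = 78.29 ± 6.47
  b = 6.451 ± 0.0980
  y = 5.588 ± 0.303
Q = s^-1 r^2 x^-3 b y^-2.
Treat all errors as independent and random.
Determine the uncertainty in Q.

Since Q is a product/quotient, work with relative uncertainties:
  (-1·δs/s)² = (-1×0.0363)² = 0.00132;  (2·δr/r)² = (2×0.0806)² = 0.0260;  (-3·δx/x)² = (-3×0.0826)² = 0.0615;  (1·δb/b)² = (1×0.0152)² = 0.000231;  (-2·δy/y)² = (-2×0.0542)² = 0.0118
δQ/Q = √(0.101) = 0.317
Q = 1.078e-06, so δQ = 0.317 × 1.078e-06 = 3.42e-07.

3.42e-07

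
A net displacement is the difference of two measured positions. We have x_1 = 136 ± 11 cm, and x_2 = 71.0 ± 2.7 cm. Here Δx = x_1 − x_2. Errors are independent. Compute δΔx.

For a sum/difference, combine absolute errors in quadrature:
  (δx_1)² = 121;  (δx_2)² = 7.29
δΔx = √(128) = 11.3 cm

11.3 cm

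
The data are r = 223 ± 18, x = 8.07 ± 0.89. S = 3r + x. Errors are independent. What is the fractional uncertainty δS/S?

Sums and differences: (δS)² = Σ (cᵢ δxᵢ)².
  (3·δr)² = 2920;  (δx)² = 0.792
δS = √(2920) = 54.0
S = 677, so δS/S = 54.0/677 = 0.0798.

0.0798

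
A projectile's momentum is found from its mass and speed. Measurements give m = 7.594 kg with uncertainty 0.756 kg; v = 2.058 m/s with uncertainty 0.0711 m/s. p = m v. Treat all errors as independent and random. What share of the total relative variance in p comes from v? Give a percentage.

10.7%

(δp/p)² = (1·δm/m)² + (1·δv/v)²
  m term: (1×0.0996)² = 0.00991
  v term: (1×0.0345)² = 0.00119
Total = 0.0111. Share from v = 0.00119/0.0111 = 0.107.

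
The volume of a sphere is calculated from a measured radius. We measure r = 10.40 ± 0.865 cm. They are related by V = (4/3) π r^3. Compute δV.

Each factor contributes (exponent × relative error)² to (δV/V)²:
  (3·δr/r)² = (3×0.0832)² = 0.0623
δV/V = √(0.0623) = 0.250
V = 4712 cm^3, so δV = 0.250 × 4712 = 1180 cm^3.

1180 cm^3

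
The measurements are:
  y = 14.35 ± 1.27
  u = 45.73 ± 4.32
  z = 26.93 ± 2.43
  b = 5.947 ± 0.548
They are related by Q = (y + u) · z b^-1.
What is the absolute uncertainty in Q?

40.6

Let w = y + u = 60.08. δw = √(δy² + δu²) = √(1.61 + 18.7) = 4.50, so δw/w = 0.0749.
Q is then a monomial in w, z, b:
δQ/Q = √((δw/w)² + (1·δz/z)² + (-1·δb/b)²) = √(0.00562 + 0.00814 + 0.00849) = 0.149
Q = 272.1, so δQ = 0.149 × 272.1 = 40.6.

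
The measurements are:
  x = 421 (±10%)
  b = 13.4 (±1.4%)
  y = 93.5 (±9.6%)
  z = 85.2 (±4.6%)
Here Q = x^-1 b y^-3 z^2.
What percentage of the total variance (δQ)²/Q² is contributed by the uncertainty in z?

8.33%

(δQ/Q)² = (-1·δx/x)² + (1·δb/b)² + (-3·δy/y)² + (2·δz/z)²
  x term: (-1×0.100)² = 0.0100
  b term: (1×0.0140)² = 0.000196
  y term: (-3×0.0960)² = 0.0829
  z term: (2×0.0460)² = 0.00846
Total = 0.102. Share from z = 0.00846/0.102 = 0.0833.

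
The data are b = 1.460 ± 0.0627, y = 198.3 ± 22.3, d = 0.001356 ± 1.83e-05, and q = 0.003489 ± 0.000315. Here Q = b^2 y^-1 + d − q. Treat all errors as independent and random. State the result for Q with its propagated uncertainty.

Let p = b^2·y^-1 = 0.01075. δp/p = √((2·δb/b)² + (-1·δy/y)²) = √(0.00738 + 0.0126) = 0.142, so δp = 0.00152.
Q = p + d − q: δQ = √(δp² + δd² + δq²) = √(2.31e-06 + 3.35e-10 + 9.92e-08) = 0.00155
Q = 0.008616.

0.008616 ± 0.00155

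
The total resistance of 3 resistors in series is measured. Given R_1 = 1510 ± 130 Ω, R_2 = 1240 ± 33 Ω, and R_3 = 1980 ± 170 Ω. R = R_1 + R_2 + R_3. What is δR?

217 Ω

R is a linear combination, so absolute uncertainties add in quadrature:
  (δR_1)² = 16900;  (δR_2)² = 1090;  (δR_3)² = 28900
δR = √(46900) = 217 Ω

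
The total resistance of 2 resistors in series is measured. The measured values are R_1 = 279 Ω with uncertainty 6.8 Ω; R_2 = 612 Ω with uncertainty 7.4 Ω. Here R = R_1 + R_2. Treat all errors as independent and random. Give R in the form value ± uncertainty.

R is a linear combination, so absolute uncertainties add in quadrature:
  (δR_1)² = 46.2;  (δR_2)² = 54.8
δR = √(101) = 10.0 Ω
R = 891 Ω.

891 ± 10.0 Ω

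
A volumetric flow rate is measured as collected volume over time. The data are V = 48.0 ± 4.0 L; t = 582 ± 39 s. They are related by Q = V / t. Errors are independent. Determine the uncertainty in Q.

Since Q is a product/quotient, work with relative uncertainties:
  (1·δV/V)² = (1×0.0833)² = 0.00694;  (-1·δt/t)² = (-1×0.0670)² = 0.00449
δQ/Q = √(0.0114) = 0.107
Q = 0.0825 L/s, so δQ = 0.107 × 0.0825 = 0.00882 L/s.

0.00882 L/s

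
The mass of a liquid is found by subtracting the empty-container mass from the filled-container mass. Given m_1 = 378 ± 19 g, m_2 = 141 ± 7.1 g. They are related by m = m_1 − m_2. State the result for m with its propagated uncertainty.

Sums and differences: (δm)² = Σ (cᵢ δxᵢ)².
  (δm_1)² = 361;  (δm_2)² = 50.4
δm = √(411) = 20.3 g
m = 237 g.

237 ± 20.3 g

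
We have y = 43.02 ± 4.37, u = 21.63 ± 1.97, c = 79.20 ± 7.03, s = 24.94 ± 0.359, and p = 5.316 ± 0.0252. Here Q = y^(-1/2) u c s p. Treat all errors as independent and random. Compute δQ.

4770

Each factor contributes (exponent × relative error)² to (δQ/Q)²:
  (−½·δy/y)² = (-0.5×0.102)² = 0.00258;  (1·δu/u)² = (1×0.0911)² = 0.00830;  (1·δc/c)² = (1×0.0888)² = 0.00788;  (1·δs/s)² = (1×0.0144)² = 0.000207;  (1·δp/p)² = (1×0.00474)² = 2.25e-05
δQ/Q = √(0.0190) = 0.138
Q = 34630, so δQ = 0.138 × 34630 = 4770.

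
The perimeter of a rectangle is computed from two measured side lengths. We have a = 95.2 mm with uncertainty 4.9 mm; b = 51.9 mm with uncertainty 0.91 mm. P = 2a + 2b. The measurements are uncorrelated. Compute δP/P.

0.0339

Each term contributes (cᵢ δxᵢ)² to (δP)²:
  (2·δa)² = 96.0;  (2·δb)² = 3.31
δP = √(99.4) = 9.97 mm
P = 294 mm, so δP/P = 9.97/294 = 0.0339.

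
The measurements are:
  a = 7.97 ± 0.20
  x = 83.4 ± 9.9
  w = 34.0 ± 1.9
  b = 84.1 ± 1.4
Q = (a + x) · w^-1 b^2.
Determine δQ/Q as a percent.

Let u = a + x = 91.4. δu = √(δa² + δx²) = √(0.0400 + 98.0) = 9.90, so δu/u = 0.108.
Q is then a monomial in u, w, b:
δQ/Q = √((δu/u)² + (-1·δw/w)² + (2·δb/b)²) = √(0.0117 + 0.00312 + 0.00111) = 0.126

12.6%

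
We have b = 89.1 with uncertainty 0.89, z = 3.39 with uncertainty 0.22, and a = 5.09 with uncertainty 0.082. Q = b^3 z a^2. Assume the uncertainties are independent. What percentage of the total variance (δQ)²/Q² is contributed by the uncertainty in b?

14.6%

(δQ/Q)² = (3·δb/b)² + (1·δz/z)² + (2·δa/a)²
  b term: (3×0.00999)² = 0.000898
  z term: (1×0.0649)² = 0.00421
  a term: (2×0.0161)² = 0.00104
Total = 0.00615. Share from b = 0.000898/0.00615 = 0.146.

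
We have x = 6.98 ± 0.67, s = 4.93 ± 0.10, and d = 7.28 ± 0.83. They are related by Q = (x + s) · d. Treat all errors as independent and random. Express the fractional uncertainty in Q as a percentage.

12.7%

Let u = x + s = 11.9. δu = √(δx² + δs²) = √(0.449 + 0.0100) = 0.677, so δu/u = 0.0569.
Q is then a monomial in u, d:
δQ/Q = √((δu/u)² + (1·δd/d)²) = √(0.00324 + 0.0130) = 0.127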